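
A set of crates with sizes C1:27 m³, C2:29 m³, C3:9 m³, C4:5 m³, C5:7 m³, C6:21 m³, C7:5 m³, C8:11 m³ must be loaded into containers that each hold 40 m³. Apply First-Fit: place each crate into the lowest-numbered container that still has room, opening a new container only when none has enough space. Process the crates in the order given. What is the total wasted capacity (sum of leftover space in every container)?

6

C1 (27 m³) → container 1 (remaining 13 m³)
C2 (29 m³) → container 2 (remaining 11 m³)
C3 (9 m³) → container 1 (remaining 4 m³)
C4 (5 m³) → container 2 (remaining 6 m³)
C5 (7 m³) → container 3 (remaining 33 m³)
C6 (21 m³) → container 3 (remaining 12 m³)
C7 (5 m³) → container 2 (remaining 1 m³)
C8 (11 m³) → container 3 (remaining 1 m³)
3 containers × 40 m³ = 120 m³; used 114 m³; unused 6 m³.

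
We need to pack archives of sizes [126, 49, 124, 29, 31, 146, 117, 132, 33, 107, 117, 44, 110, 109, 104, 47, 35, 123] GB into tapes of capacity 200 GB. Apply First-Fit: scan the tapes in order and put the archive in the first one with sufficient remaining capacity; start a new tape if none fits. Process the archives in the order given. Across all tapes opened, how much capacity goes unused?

126 GB → tape 1 (remaining 74 GB)
49 GB → tape 1 (remaining 25 GB)
124 GB → tape 2 (remaining 76 GB)
29 GB → tape 2 (remaining 47 GB)
31 GB → tape 2 (remaining 16 GB)
146 GB → tape 3 (remaining 54 GB)
117 GB → tape 4 (remaining 83 GB)
132 GB → tape 5 (remaining 68 GB)
33 GB → tape 3 (remaining 21 GB)
107 GB → tape 6 (remaining 93 GB)
117 GB → tape 7 (remaining 83 GB)
44 GB → tape 4 (remaining 39 GB)
110 GB → tape 8 (remaining 90 GB)
109 GB → tape 9 (remaining 91 GB)
104 GB → tape 10 (remaining 96 GB)
47 GB → tape 5 (remaining 21 GB)
35 GB → tape 4 (remaining 4 GB)
123 GB → tape 11 (remaining 77 GB)
11 tapes × 200 GB = 2200 GB; used 1583 GB; unused 617 GB.

617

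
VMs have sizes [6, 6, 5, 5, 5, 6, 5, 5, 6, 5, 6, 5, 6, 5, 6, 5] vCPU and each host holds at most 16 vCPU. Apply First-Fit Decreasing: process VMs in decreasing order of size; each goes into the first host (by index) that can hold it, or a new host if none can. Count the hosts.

Sorted descending: 6, 6, 6, 6, 6, 6, 6, 5, 5, 5, 5, 5, 5, 5, 5, 5.
Put 6 vCPU in host 1; 10 vCPU remain.
Put 6 vCPU in host 1; 4 vCPU remain.
Put 6 vCPU in host 2; 10 vCPU remain.
Put 6 vCPU in host 2; 4 vCPU remain.
Put 6 vCPU in host 3; 10 vCPU remain.
Put 6 vCPU in host 3; 4 vCPU remain.
Put 6 vCPU in host 4; 10 vCPU remain.
Put 5 vCPU in host 4; 5 vCPU remain.
Put 5 vCPU in host 4; 0 vCPU remain.
Put 5 vCPU in host 5; 11 vCPU remain.
Put 5 vCPU in host 5; 6 vCPU remain.
Put 5 vCPU in host 5; 1 vCPU remain.
Put 5 vCPU in host 6; 11 vCPU remain.
Put 5 vCPU in host 6; 6 vCPU remain.
Put 5 vCPU in host 6; 1 vCPU remain.
Put 5 vCPU in host 7; 11 vCPU remain.
Final hosts: [6,6] [6,6] [6,6] [6,5,5] [5,5,5] [5,5,5] [5].

7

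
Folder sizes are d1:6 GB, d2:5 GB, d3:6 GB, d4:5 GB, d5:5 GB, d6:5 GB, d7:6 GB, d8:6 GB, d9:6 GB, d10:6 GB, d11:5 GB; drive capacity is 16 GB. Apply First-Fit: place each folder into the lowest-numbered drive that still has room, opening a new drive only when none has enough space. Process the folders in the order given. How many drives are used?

Put d1 (6 GB) in drive 1; 10 GB remain.
Put d2 (5 GB) in drive 1; 5 GB remain.
Put d3 (6 GB) in drive 2; 10 GB remain.
Put d4 (5 GB) in drive 1; 0 GB remain.
Put d5 (5 GB) in drive 2; 5 GB remain.
Put d6 (5 GB) in drive 2; 0 GB remain.
Put d7 (6 GB) in drive 3; 10 GB remain.
Put d8 (6 GB) in drive 3; 4 GB remain.
Put d9 (6 GB) in drive 4; 10 GB remain.
Put d10 (6 GB) in drive 4; 4 GB remain.
Put d11 (5 GB) in drive 5; 11 GB remain.
Final drives: [6,5,5] [6,5,5] [6,6] [6,6] [5].

5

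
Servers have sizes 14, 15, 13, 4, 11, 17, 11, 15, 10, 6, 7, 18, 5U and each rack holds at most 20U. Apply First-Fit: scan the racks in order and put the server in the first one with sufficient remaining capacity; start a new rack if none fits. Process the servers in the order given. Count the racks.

9

Put 14U in rack 1; 6U remain.
Put 15U in rack 2; 5U remain.
Put 13U in rack 3; 7U remain.
Put 4U in rack 1; 2U remain.
Put 11U in rack 4; 9U remain.
Put 17U in rack 5; 3U remain.
Put 11U in rack 6; 9U remain.
Put 15U in rack 7; 5U remain.
Put 10U in rack 8; 10U remain.
Put 6U in rack 3; 1U remain.
Put 7U in rack 4; 2U remain.
Put 18U in rack 9; 2U remain.
Put 5U in rack 2; 0U remain.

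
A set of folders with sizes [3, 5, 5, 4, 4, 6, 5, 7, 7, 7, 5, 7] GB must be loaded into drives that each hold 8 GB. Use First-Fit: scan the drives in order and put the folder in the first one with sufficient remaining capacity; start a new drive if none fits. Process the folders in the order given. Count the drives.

10 drives

drive 1: place 3 GB, 5 GB left
drive 1: place 5 GB, 0 GB left
drive 2: place 5 GB, 3 GB left
drive 3: place 4 GB, 4 GB left
drive 3: place 4 GB, 0 GB left
drive 4: place 6 GB, 2 GB left
drive 5: place 5 GB, 3 GB left
drive 6: place 7 GB, 1 GB left
drive 7: place 7 GB, 1 GB left
drive 8: place 7 GB, 1 GB left
drive 9: place 5 GB, 3 GB left
drive 10: place 7 GB, 1 GB left
Final drives: [3,5] [5] [4,4] [6] [5] [7] [7] [7] [5] [7].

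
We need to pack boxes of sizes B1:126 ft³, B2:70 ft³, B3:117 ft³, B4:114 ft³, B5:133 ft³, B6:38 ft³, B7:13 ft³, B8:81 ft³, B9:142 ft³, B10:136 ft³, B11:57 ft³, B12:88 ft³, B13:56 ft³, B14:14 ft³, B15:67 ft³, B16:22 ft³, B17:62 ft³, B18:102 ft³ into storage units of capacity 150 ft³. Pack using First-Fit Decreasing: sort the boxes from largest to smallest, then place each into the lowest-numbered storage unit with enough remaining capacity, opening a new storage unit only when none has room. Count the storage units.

Sorted descending: 142, 136, 133, 126, 117, 114, 102, 88, 81, 70, 67, 62, 57, 56, 38, 22, 14, 13.
Put 142 ft³ in storage unit 1; 8 ft³ remain.
Put 136 ft³ in storage unit 2; 14 ft³ remain.
Put 133 ft³ in storage unit 3; 17 ft³ remain.
Put 126 ft³ in storage unit 4; 24 ft³ remain.
Put 117 ft³ in storage unit 5; 33 ft³ remain.
Put 114 ft³ in storage unit 6; 36 ft³ remain.
Put 102 ft³ in storage unit 7; 48 ft³ remain.
Put 88 ft³ in storage unit 8; 62 ft³ remain.
Put 81 ft³ in storage unit 9; 69 ft³ remain.
Put 70 ft³ in storage unit 10; 80 ft³ remain.
Put 67 ft³ in storage unit 9; 2 ft³ remain.
Put 62 ft³ in storage unit 8; 0 ft³ remain.
Put 57 ft³ in storage unit 10; 23 ft³ remain.
Put 56 ft³ in storage unit 11; 94 ft³ remain.
Put 38 ft³ in storage unit 7; 10 ft³ remain.
Put 22 ft³ in storage unit 4; 2 ft³ remain.
Put 14 ft³ in storage unit 2; 0 ft³ remain.
Put 13 ft³ in storage unit 3; 4 ft³ remain.

11 storage units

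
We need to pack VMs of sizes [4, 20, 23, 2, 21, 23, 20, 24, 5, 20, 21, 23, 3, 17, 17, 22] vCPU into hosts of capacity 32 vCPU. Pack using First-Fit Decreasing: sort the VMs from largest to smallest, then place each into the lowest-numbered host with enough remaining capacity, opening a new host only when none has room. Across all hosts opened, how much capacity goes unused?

119

Sorted descending: 24, 23, 23, 23, 22, 21, 21, 20, 20, 20, 17, 17, 5, 4, 3, 2.
24 vCPU → host 1 (remaining 8 vCPU)
23 vCPU → host 2 (remaining 9 vCPU)
23 vCPU → host 3 (remaining 9 vCPU)
23 vCPU → host 4 (remaining 9 vCPU)
22 vCPU → host 5 (remaining 10 vCPU)
21 vCPU → host 6 (remaining 11 vCPU)
21 vCPU → host 7 (remaining 11 vCPU)
20 vCPU → host 8 (remaining 12 vCPU)
20 vCPU → host 9 (remaining 12 vCPU)
20 vCPU → host 10 (remaining 12 vCPU)
17 vCPU → host 11 (remaining 15 vCPU)
17 vCPU → host 12 (remaining 15 vCPU)
5 vCPU → host 1 (remaining 3 vCPU)
4 vCPU → host 2 (remaining 5 vCPU)
3 vCPU → host 1 (remaining 0 vCPU)
2 vCPU → host 2 (remaining 3 vCPU)
12 hosts × 32 vCPU = 384 vCPU; used 265 vCPU; unused 119 vCPU.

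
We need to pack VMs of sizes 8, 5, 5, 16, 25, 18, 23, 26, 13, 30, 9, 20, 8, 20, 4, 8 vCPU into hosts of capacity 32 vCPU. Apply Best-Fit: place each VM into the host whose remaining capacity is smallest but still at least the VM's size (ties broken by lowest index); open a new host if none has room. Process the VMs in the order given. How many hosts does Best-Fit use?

Put 8 vCPU in host 1; 24 vCPU remain.
Put 5 vCPU in host 1; 19 vCPU remain.
Put 5 vCPU in host 1; 14 vCPU remain.
Put 16 vCPU in host 2; 16 vCPU remain.
Put 25 vCPU in host 3; 7 vCPU remain.
Put 18 vCPU in host 4; 14 vCPU remain.
Put 23 vCPU in host 5; 9 vCPU remain.
Put 26 vCPU in host 6; 6 vCPU remain.
Put 13 vCPU in host 1; 1 vCPU remain.
Put 30 vCPU in host 7; 2 vCPU remain.
Put 9 vCPU in host 5; 0 vCPU remain.
Put 20 vCPU in host 8; 12 vCPU remain.
Put 8 vCPU in host 8; 4 vCPU remain.
Put 20 vCPU in host 9; 12 vCPU remain.
Put 4 vCPU in host 8; 0 vCPU remain.
Put 8 vCPU in host 9; 4 vCPU remain.
Final hosts: [8,5,5,13] [16] [25] [18] [23,9] [26] [30] [20,8,4] [20,8].

9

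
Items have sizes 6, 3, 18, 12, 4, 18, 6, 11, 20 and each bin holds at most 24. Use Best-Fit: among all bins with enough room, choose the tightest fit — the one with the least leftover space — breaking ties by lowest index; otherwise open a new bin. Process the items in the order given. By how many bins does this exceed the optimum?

Best-Fit: [6,3,12] [18,4] [18,6] [11] [20] → 5 bins.
Total size 98; any packing needs at least ⌈98/24⌉ = 5 bins.
So 5 is already optimal.

0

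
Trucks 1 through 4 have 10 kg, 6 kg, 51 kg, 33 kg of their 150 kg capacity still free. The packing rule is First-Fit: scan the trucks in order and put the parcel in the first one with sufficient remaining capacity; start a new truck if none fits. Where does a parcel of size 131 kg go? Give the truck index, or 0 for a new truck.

No truck has ≥ 131 kg free, so a new truck is opened.

0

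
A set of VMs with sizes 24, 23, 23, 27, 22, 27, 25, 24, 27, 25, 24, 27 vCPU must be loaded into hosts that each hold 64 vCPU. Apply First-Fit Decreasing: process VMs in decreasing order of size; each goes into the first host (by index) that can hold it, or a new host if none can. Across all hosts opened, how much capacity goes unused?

86

Sorted descending: 27, 27, 27, 27, 25, 25, 24, 24, 24, 23, 23, 22.
host 1: place 27 vCPU, 37 vCPU left
host 1: place 27 vCPU, 10 vCPU left
host 2: place 27 vCPU, 37 vCPU left
host 2: place 27 vCPU, 10 vCPU left
host 3: place 25 vCPU, 39 vCPU left
host 3: place 25 vCPU, 14 vCPU left
host 4: place 24 vCPU, 40 vCPU left
host 4: place 24 vCPU, 16 vCPU left
host 5: place 24 vCPU, 40 vCPU left
host 5: place 23 vCPU, 17 vCPU left
host 6: place 23 vCPU, 41 vCPU left
host 6: place 22 vCPU, 19 vCPU left
6 hosts × 64 vCPU = 384 vCPU; used 298 vCPU; unused 86 vCPU.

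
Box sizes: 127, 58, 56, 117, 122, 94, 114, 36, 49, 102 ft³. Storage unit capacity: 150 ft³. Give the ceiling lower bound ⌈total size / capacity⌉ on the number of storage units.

6

Total size = 127 + 58 + 56 + 117 + 122 + 94 + 114 + 36 + 49 + 102 = 875 ft³.
⌈875 / 150⌉ = 6.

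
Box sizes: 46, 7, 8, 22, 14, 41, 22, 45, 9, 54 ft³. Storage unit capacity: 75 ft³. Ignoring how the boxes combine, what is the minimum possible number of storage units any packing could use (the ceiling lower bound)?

Total size = 46 + 7 + 8 + 22 + 14 + 41 + 22 + 45 + 9 + 54 = 268 ft³.
⌈268 / 75⌉ = 4.

4 storage units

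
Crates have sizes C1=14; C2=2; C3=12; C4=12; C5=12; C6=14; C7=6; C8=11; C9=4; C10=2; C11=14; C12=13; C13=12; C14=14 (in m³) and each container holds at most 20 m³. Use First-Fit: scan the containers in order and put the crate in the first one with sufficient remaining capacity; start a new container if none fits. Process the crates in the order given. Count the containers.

C1 (14 m³) → container 1 (remaining 6 m³)
C2 (2 m³) → container 1 (remaining 4 m³)
C3 (12 m³) → container 2 (remaining 8 m³)
C4 (12 m³) → container 3 (remaining 8 m³)
C5 (12 m³) → container 4 (remaining 8 m³)
C6 (14 m³) → container 5 (remaining 6 m³)
C7 (6 m³) → container 2 (remaining 2 m³)
C8 (11 m³) → container 6 (remaining 9 m³)
C9 (4 m³) → container 1 (remaining 0 m³)
C10 (2 m³) → container 2 (remaining 0 m³)
C11 (14 m³) → container 7 (remaining 6 m³)
C12 (13 m³) → container 8 (remaining 7 m³)
C13 (12 m³) → container 9 (remaining 8 m³)
C14 (14 m³) → container 10 (remaining 6 m³)

10 containers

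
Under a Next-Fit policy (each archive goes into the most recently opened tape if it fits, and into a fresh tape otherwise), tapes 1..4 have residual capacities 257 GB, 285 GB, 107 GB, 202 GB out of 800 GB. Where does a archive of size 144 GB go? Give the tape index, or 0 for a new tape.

Next-Fit only looks at tape 4, which has 202 GB free.
144 GB fits there.

4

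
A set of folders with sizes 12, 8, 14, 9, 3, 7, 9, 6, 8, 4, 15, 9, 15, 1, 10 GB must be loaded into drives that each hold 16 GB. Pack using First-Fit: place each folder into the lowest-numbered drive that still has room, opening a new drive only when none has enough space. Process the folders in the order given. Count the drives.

10

Put 12 GB in drive 1; 4 GB remain.
Put 8 GB in drive 2; 8 GB remain.
Put 14 GB in drive 3; 2 GB remain.
Put 9 GB in drive 4; 7 GB remain.
Put 3 GB in drive 1; 1 GB remain.
Put 7 GB in drive 2; 1 GB remain.
Put 9 GB in drive 5; 7 GB remain.
Put 6 GB in drive 4; 1 GB remain.
Put 8 GB in drive 6; 8 GB remain.
Put 4 GB in drive 5; 3 GB remain.
Put 15 GB in drive 7; 1 GB remain.
Put 9 GB in drive 8; 7 GB remain.
Put 15 GB in drive 9; 1 GB remain.
Put 1 GB in drive 1; 0 GB remain.
Put 10 GB in drive 10; 6 GB remain.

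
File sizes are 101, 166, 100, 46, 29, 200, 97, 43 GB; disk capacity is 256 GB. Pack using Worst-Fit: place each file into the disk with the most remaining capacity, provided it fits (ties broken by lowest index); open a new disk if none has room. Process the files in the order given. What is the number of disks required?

Put 101 GB in disk 1; 155 GB remain.
Put 166 GB in disk 2; 90 GB remain.
Put 100 GB in disk 1; 55 GB remain.
Put 46 GB in disk 2; 44 GB remain.
Put 29 GB in disk 1; 26 GB remain.
Put 200 GB in disk 3; 56 GB remain.
Put 97 GB in disk 4; 159 GB remain.
Put 43 GB in disk 4; 116 GB remain.
Final disks: [101,100,29] [166,46] [200] [97,43].

4 disks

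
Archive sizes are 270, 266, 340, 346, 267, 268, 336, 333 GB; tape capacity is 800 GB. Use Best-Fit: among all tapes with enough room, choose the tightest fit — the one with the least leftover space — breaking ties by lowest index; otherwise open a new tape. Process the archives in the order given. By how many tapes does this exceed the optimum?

Best-Fit: [270,266] [340,346] [267,268] [336,333] → 4 tapes.
Total size 2426 GB; any packing needs at least ⌈2426/800⌉ = 4 tapes.
So 4 is already optimal.

0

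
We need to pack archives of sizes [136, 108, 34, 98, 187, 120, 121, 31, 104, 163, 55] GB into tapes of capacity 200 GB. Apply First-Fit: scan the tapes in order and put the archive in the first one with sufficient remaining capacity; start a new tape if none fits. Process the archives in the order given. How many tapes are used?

8 tapes

136 GB → tape 1 (remaining 64 GB)
108 GB → tape 2 (remaining 92 GB)
34 GB → tape 1 (remaining 30 GB)
98 GB → tape 3 (remaining 102 GB)
187 GB → tape 4 (remaining 13 GB)
120 GB → tape 5 (remaining 80 GB)
121 GB → tape 6 (remaining 79 GB)
31 GB → tape 2 (remaining 61 GB)
104 GB → tape 7 (remaining 96 GB)
163 GB → tape 8 (remaining 37 GB)
55 GB → tape 2 (remaining 6 GB)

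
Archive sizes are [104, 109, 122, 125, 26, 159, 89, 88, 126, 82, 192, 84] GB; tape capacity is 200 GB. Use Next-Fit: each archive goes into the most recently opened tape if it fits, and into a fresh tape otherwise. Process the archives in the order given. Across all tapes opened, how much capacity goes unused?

tape 1: place 104 GB, 96 GB left
tape 2: place 109 GB, 91 GB left
tape 3: place 122 GB, 78 GB left
tape 4: place 125 GB, 75 GB left
tape 4: place 26 GB, 49 GB left
tape 5: place 159 GB, 41 GB left
tape 6: place 89 GB, 111 GB left
tape 6: place 88 GB, 23 GB left
tape 7: place 126 GB, 74 GB left
tape 8: place 82 GB, 118 GB left
tape 9: place 192 GB, 8 GB left
tape 10: place 84 GB, 116 GB left
10 tapes × 200 GB = 2000 GB; used 1306 GB; unused 694 GB.

694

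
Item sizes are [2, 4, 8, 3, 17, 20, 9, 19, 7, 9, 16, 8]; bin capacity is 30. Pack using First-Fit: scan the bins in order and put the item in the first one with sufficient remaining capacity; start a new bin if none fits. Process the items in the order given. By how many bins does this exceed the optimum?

0

First-Fit: [2,4,8,3,9] [17,7] [20,9] [19,8] [16] → 5 bins.
Total size 122; any packing needs at least ⌈122/30⌉ = 5 bins.
So 5 is already optimal.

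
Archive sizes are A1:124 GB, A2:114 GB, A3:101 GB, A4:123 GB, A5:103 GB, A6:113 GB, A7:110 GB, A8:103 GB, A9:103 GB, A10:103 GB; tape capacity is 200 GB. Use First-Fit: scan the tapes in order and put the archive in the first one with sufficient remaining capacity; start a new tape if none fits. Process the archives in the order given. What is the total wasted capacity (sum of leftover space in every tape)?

Put A1 (124 GB) in tape 1; 76 GB remain.
Put A2 (114 GB) in tape 2; 86 GB remain.
Put A3 (101 GB) in tape 3; 99 GB remain.
Put A4 (123 GB) in tape 4; 77 GB remain.
Put A5 (103 GB) in tape 5; 97 GB remain.
Put A6 (113 GB) in tape 6; 87 GB remain.
Put A7 (110 GB) in tape 7; 90 GB remain.
Put A8 (103 GB) in tape 8; 97 GB remain.
Put A9 (103 GB) in tape 9; 97 GB remain.
Put A10 (103 GB) in tape 10; 97 GB remain.
10 tapes × 200 GB = 2000 GB; used 1097 GB; unused 903 GB.

903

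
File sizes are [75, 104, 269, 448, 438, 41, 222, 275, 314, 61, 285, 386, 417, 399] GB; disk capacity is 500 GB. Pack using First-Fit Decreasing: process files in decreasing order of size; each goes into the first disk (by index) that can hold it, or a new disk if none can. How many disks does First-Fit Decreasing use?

9 disks

Sorted descending: 448, 438, 417, 399, 386, 314, 285, 275, 269, 222, 104, 75, 61, 41.
448 GB → disk 1 (remaining 52 GB)
438 GB → disk 2 (remaining 62 GB)
417 GB → disk 3 (remaining 83 GB)
399 GB → disk 4 (remaining 101 GB)
386 GB → disk 5 (remaining 114 GB)
314 GB → disk 6 (remaining 186 GB)
285 GB → disk 7 (remaining 215 GB)
275 GB → disk 8 (remaining 225 GB)
269 GB → disk 9 (remaining 231 GB)
222 GB → disk 8 (remaining 3 GB)
104 GB → disk 5 (remaining 10 GB)
75 GB → disk 3 (remaining 8 GB)
61 GB → disk 2 (remaining 1 GB)
41 GB → disk 1 (remaining 11 GB)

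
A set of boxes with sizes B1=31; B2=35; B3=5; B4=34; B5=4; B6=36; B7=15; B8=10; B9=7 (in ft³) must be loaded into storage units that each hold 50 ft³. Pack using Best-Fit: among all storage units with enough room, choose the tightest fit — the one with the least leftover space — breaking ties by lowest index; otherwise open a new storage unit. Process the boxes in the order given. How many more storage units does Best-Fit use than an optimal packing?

Best-Fit: [31,7] [35,5,4] [34,15] [36,10] → 4 storage units.
Total size 177 ft³; any packing needs at least ⌈177/50⌉ = 4 storage units.
So 4 is already optimal.

0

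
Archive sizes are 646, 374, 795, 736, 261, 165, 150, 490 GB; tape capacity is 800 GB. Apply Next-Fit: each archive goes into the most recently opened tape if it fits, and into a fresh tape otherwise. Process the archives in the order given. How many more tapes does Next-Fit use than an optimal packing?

1

Next-Fit: [646] [374] [795] [736] [261,165,150] [490] → 6 tapes.
Total size 3617 GB; any packing needs at least ⌈3617/800⌉ = 5 tapes.
An optimal packing achieves that bound: [795] [736] [646,150] [490,261] [374,165] → 5 tapes.
Excess: 6 − 5 = 1.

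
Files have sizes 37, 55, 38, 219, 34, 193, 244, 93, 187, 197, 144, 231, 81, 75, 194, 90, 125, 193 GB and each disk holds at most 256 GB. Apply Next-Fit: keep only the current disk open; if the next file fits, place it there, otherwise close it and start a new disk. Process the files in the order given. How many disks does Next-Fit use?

37 GB → disk 1 (remaining 219 GB)
55 GB → disk 1 (remaining 164 GB)
38 GB → disk 1 (remaining 126 GB)
219 GB → disk 2 (remaining 37 GB)
34 GB → disk 2 (remaining 3 GB)
193 GB → disk 3 (remaining 63 GB)
244 GB → disk 4 (remaining 12 GB)
93 GB → disk 5 (remaining 163 GB)
187 GB → disk 6 (remaining 69 GB)
197 GB → disk 7 (remaining 59 GB)
144 GB → disk 8 (remaining 112 GB)
231 GB → disk 9 (remaining 25 GB)
81 GB → disk 10 (remaining 175 GB)
75 GB → disk 10 (remaining 100 GB)
194 GB → disk 11 (remaining 62 GB)
90 GB → disk 12 (remaining 166 GB)
125 GB → disk 12 (remaining 41 GB)
193 GB → disk 13 (remaining 63 GB)
Final disks: [37,55,38] [219,34] [193] [244] [93] [187] [197] [144] [231] [81,75] [194] [90,125] [193].

13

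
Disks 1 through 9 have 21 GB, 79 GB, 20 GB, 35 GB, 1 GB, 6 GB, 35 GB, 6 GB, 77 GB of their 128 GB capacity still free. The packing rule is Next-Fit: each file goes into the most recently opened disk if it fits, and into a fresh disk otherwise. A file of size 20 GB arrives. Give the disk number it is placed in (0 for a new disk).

Next-Fit only looks at disk 9, which has 77 GB free.
20 GB fits there.

9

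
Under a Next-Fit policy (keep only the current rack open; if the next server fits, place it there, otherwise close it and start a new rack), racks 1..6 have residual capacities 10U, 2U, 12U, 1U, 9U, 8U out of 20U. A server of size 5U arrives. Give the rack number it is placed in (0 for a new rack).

Next-Fit only looks at rack 6, which has 8U free.
5U fits there.

6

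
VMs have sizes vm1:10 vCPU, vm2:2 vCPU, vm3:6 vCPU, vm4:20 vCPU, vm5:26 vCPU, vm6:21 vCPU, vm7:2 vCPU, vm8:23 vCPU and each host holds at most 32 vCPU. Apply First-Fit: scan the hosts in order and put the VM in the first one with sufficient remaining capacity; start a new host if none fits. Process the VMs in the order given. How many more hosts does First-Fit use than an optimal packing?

First-Fit: [10,2,6,2] [20] [26] [21] [23] → 5 hosts.
Total size 110 vCPU; any packing needs at least ⌈110/32⌉ = 4 hosts.
An optimal packing achieves that bound: [26,6] [23,2,2] [21,10] [20] → 4 hosts.
Excess: 5 − 4 = 1.

1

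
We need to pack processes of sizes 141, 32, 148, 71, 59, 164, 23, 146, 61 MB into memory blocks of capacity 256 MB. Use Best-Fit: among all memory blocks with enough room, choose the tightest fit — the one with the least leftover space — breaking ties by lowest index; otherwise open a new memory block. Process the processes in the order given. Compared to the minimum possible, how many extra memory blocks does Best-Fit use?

0

Best-Fit: [141,32,71] [148,59,23] [164,61] [146] → 4 memory blocks.
Total size 845 MB; any packing needs at least ⌈845/256⌉ = 4 memory blocks.
So 4 is already optimal.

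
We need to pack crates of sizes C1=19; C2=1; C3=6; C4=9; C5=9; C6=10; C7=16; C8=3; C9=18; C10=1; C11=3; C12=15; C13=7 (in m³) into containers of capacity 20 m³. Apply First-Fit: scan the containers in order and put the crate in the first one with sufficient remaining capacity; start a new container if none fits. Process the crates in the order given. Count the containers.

7 containers

container 1: place C1 (19 m³), 1 m³ left
container 1: place C2 (1 m³), 0 m³ left
container 2: place C3 (6 m³), 14 m³ left
container 2: place C4 (9 m³), 5 m³ left
container 3: place C5 (9 m³), 11 m³ left
container 3: place C6 (10 m³), 1 m³ left
container 4: place C7 (16 m³), 4 m³ left
container 2: place C8 (3 m³), 2 m³ left
container 5: place C9 (18 m³), 2 m³ left
container 2: place C10 (1 m³), 1 m³ left
container 4: place C11 (3 m³), 1 m³ left
container 6: place C12 (15 m³), 5 m³ left
container 7: place C13 (7 m³), 13 m³ left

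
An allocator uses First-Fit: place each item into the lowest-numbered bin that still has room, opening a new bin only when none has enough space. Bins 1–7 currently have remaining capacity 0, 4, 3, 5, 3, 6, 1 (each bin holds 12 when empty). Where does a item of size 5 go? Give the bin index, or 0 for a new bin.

4

Bins with room: bin 4 (5), bin 6 (6).
The first with room is bin 4.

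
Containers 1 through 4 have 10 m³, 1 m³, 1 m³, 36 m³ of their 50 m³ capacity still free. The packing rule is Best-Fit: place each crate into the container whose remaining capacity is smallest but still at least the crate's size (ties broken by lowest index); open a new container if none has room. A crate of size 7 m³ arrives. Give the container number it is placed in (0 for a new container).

1

Containers with room: container 1 (10 m³), container 4 (36 m³).
Tightest fit is container 1 with 10 m³ free.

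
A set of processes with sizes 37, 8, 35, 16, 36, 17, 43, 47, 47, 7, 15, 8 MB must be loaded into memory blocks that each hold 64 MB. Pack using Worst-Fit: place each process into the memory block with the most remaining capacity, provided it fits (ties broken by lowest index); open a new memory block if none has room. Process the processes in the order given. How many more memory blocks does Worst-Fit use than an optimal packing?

0

Worst-Fit: [37,8,15] [35,16] [36,17] [43,7] [47,8] [47] → 6 memory blocks.
6 processes exceed 32 MB (half the capacity), and no two of those can share a memory block, so at least 6 memory blocks are needed.
So 6 is already optimal.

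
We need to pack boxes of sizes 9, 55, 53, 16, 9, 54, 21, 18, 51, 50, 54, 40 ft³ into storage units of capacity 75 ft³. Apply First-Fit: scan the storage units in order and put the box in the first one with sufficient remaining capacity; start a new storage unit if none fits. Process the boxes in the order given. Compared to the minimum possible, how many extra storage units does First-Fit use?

First-Fit: [9,55,9] [53,16] [54,21] [18,51] [50] [54] [40] → 7 storage units.
7 boxes exceed 37.5 ft³ (half the capacity), and no two of those can share a storage unit, so at least 7 storage units are needed.
So 7 is already optimal.

0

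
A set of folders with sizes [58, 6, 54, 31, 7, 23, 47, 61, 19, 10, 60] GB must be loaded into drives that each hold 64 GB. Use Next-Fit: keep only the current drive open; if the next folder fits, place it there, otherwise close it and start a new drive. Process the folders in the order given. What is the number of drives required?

7 drives

drive 1: place 58 GB, 6 GB left
drive 1: place 6 GB, 0 GB left
drive 2: place 54 GB, 10 GB left
drive 3: place 31 GB, 33 GB left
drive 3: place 7 GB, 26 GB left
drive 3: place 23 GB, 3 GB left
drive 4: place 47 GB, 17 GB left
drive 5: place 61 GB, 3 GB left
drive 6: place 19 GB, 45 GB left
drive 6: place 10 GB, 35 GB left
drive 7: place 60 GB, 4 GB left
Final drives: [58,6] [54] [31,7,23] [47] [61] [19,10] [60].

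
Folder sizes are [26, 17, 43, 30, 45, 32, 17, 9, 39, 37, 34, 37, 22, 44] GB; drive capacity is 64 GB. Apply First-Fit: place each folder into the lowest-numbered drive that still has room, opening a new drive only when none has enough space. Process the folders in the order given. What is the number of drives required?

9

26 GB → drive 1 (remaining 38 GB)
17 GB → drive 1 (remaining 21 GB)
43 GB → drive 2 (remaining 21 GB)
30 GB → drive 3 (remaining 34 GB)
45 GB → drive 4 (remaining 19 GB)
32 GB → drive 3 (remaining 2 GB)
17 GB → drive 1 (remaining 4 GB)
9 GB → drive 2 (remaining 12 GB)
39 GB → drive 5 (remaining 25 GB)
37 GB → drive 6 (remaining 27 GB)
34 GB → drive 7 (remaining 30 GB)
37 GB → drive 8 (remaining 27 GB)
22 GB → drive 5 (remaining 3 GB)
44 GB → drive 9 (remaining 20 GB)
Final drives: [26,17,17] [43,9] [30,32] [45] [39,22] [37] [34] [37] [44].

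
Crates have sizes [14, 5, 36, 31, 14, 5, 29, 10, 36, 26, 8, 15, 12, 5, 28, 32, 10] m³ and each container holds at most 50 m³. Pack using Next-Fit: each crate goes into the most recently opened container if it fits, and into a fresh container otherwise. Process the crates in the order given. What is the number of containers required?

8 containers

container 1: place 14 m³, 36 m³ left
container 1: place 5 m³, 31 m³ left
container 2: place 36 m³, 14 m³ left
container 3: place 31 m³, 19 m³ left
container 3: place 14 m³, 5 m³ left
container 3: place 5 m³, 0 m³ left
container 4: place 29 m³, 21 m³ left
container 4: place 10 m³, 11 m³ left
container 5: place 36 m³, 14 m³ left
container 6: place 26 m³, 24 m³ left
container 6: place 8 m³, 16 m³ left
container 6: place 15 m³, 1 m³ left
container 7: place 12 m³, 38 m³ left
container 7: place 5 m³, 33 m³ left
container 7: place 28 m³, 5 m³ left
container 8: place 32 m³, 18 m³ left
container 8: place 10 m³, 8 m³ left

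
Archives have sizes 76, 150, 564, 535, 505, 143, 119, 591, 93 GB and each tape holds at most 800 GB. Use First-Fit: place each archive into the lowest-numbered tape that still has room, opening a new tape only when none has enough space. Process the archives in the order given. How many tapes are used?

tape 1: place 76 GB, 724 GB left
tape 1: place 150 GB, 574 GB left
tape 1: place 564 GB, 10 GB left
tape 2: place 535 GB, 265 GB left
tape 3: place 505 GB, 295 GB left
tape 2: place 143 GB, 122 GB left
tape 2: place 119 GB, 3 GB left
tape 4: place 591 GB, 209 GB left
tape 3: place 93 GB, 202 GB left
Final tapes: [76,150,564] [535,143,119] [505,93] [591].

4 tapes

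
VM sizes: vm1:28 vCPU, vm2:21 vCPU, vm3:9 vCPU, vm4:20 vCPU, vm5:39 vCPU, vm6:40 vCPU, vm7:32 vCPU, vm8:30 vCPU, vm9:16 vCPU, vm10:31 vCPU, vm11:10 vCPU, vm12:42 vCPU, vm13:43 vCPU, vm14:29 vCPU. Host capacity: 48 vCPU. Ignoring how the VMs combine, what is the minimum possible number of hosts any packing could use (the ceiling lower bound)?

Total size = 28 + 21 + 9 + 20 + 39 + 40 + 32 + 30 + 16 + 31 + 10 + 42 + 43 + 29 = 390 vCPU.
⌈390 / 48⌉ = 9.

9 hosts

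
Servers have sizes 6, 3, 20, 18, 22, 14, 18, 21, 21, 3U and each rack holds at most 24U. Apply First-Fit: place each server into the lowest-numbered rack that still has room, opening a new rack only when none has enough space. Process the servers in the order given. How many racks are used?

Put 6U in rack 1; 18U remain.
Put 3U in rack 1; 15U remain.
Put 20U in rack 2; 4U remain.
Put 18U in rack 3; 6U remain.
Put 22U in rack 4; 2U remain.
Put 14U in rack 1; 1U remain.
Put 18U in rack 5; 6U remain.
Put 21U in rack 6; 3U remain.
Put 21U in rack 7; 3U remain.
Put 3U in rack 2; 1U remain.

7 racks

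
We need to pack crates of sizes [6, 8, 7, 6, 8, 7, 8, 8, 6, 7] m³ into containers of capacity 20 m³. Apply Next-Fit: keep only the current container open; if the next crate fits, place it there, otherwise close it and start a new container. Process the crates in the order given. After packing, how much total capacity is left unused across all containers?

29

6 m³ → container 1 (remaining 14 m³)
8 m³ → container 1 (remaining 6 m³)
7 m³ → container 2 (remaining 13 m³)
6 m³ → container 2 (remaining 7 m³)
8 m³ → container 3 (remaining 12 m³)
7 m³ → container 3 (remaining 5 m³)
8 m³ → container 4 (remaining 12 m³)
8 m³ → container 4 (remaining 4 m³)
6 m³ → container 5 (remaining 14 m³)
7 m³ → container 5 (remaining 7 m³)
5 containers × 20 m³ = 100 m³; used 71 m³; unused 29 m³.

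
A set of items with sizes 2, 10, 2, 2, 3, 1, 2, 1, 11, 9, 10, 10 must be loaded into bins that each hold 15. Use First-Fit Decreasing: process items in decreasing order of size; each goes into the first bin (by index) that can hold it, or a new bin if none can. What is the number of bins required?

5

Sorted descending: 11, 10, 10, 10, 9, 3, 2, 2, 2, 2, 1, 1.
Put 11 in bin 1; 4 remain.
Put 10 in bin 2; 5 remain.
Put 10 in bin 3; 5 remain.
Put 10 in bin 4; 5 remain.
Put 9 in bin 5; 6 remain.
Put 3 in bin 1; 1 remain.
Put 2 in bin 2; 3 remain.
Put 2 in bin 2; 1 remain.
Put 2 in bin 3; 3 remain.
Put 2 in bin 3; 1 remain.
Put 1 in bin 1; 0 remain.
Put 1 in bin 2; 0 remain.
Final bins: [11,3,1] [10,2,2,1] [10,2,2] [10] [9].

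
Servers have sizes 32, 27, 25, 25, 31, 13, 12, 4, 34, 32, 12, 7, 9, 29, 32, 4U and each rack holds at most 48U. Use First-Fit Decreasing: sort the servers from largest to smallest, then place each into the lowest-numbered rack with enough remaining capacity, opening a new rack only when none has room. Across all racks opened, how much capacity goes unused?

Sorted descending: 34, 32, 32, 32, 31, 29, 27, 25, 25, 13, 12, 12, 9, 7, 4, 4.
Put 34U in rack 1; 14U remain.
Put 32U in rack 2; 16U remain.
Put 32U in rack 3; 16U remain.
Put 32U in rack 4; 16U remain.
Put 31U in rack 5; 17U remain.
Put 29U in rack 6; 19U remain.
Put 27U in rack 7; 21U remain.
Put 25U in rack 8; 23U remain.
Put 25U in rack 9; 23U remain.
Put 13U in rack 1; 1U remain.
Put 12U in rack 2; 4U remain.
Put 12U in rack 3; 4U remain.
Put 9U in rack 4; 7U remain.
Put 7U in rack 4; 0U remain.
Put 4U in rack 2; 0U remain.
Put 4U in rack 3; 0U remain.
9 racks × 48U = 432U; used 328U; unused 104U.

104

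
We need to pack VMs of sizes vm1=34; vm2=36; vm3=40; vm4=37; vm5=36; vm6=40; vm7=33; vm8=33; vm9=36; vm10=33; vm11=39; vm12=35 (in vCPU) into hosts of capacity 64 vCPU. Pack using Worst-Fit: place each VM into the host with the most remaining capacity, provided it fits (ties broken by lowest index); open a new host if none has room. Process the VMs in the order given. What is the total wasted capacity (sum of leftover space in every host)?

vm1 (34 vCPU) → host 1 (remaining 30 vCPU)
vm2 (36 vCPU) → host 2 (remaining 28 vCPU)
vm3 (40 vCPU) → host 3 (remaining 24 vCPU)
vm4 (37 vCPU) → host 4 (remaining 27 vCPU)
vm5 (36 vCPU) → host 5 (remaining 28 vCPU)
vm6 (40 vCPU) → host 6 (remaining 24 vCPU)
vm7 (33 vCPU) → host 7 (remaining 31 vCPU)
vm8 (33 vCPU) → host 8 (remaining 31 vCPU)
vm9 (36 vCPU) → host 9 (remaining 28 vCPU)
vm10 (33 vCPU) → host 10 (remaining 31 vCPU)
vm11 (39 vCPU) → host 11 (remaining 25 vCPU)
vm12 (35 vCPU) → host 12 (remaining 29 vCPU)
12 hosts × 64 vCPU = 768 vCPU; used 432 vCPU; unused 336 vCPU.

336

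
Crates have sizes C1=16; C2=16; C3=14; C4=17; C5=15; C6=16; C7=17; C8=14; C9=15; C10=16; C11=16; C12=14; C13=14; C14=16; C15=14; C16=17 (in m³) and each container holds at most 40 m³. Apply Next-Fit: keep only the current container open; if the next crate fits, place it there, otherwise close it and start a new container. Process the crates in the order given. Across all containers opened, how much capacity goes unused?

73

container 1: place C1 (16 m³), 24 m³ left
container 1: place C2 (16 m³), 8 m³ left
container 2: place C3 (14 m³), 26 m³ left
container 2: place C4 (17 m³), 9 m³ left
container 3: place C5 (15 m³), 25 m³ left
container 3: place C6 (16 m³), 9 m³ left
container 4: place C7 (17 m³), 23 m³ left
container 4: place C8 (14 m³), 9 m³ left
container 5: place C9 (15 m³), 25 m³ left
container 5: place C10 (16 m³), 9 m³ left
container 6: place C11 (16 m³), 24 m³ left
container 6: place C12 (14 m³), 10 m³ left
container 7: place C13 (14 m³), 26 m³ left
container 7: place C14 (16 m³), 10 m³ left
container 8: place C15 (14 m³), 26 m³ left
container 8: place C16 (17 m³), 9 m³ left
8 containers × 40 m³ = 320 m³; used 247 m³; unused 73 m³.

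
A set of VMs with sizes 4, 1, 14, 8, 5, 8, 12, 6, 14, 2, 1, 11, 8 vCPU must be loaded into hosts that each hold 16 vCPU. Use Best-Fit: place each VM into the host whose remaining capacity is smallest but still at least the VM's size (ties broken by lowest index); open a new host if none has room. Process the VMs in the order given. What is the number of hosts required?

4 vCPU → host 1 (remaining 12 vCPU)
1 vCPU → host 1 (remaining 11 vCPU)
14 vCPU → host 2 (remaining 2 vCPU)
8 vCPU → host 1 (remaining 3 vCPU)
5 vCPU → host 3 (remaining 11 vCPU)
8 vCPU → host 3 (remaining 3 vCPU)
12 vCPU → host 4 (remaining 4 vCPU)
6 vCPU → host 5 (remaining 10 vCPU)
14 vCPU → host 6 (remaining 2 vCPU)
2 vCPU → host 2 (remaining 0 vCPU)
1 vCPU → host 6 (remaining 1 vCPU)
11 vCPU → host 7 (remaining 5 vCPU)
8 vCPU → host 5 (remaining 2 vCPU)

7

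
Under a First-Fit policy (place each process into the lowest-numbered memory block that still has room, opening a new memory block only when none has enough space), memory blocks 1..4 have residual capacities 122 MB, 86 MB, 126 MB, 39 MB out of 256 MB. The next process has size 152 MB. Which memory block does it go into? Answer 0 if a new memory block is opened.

No memory block has ≥ 152 MB free, so a new memory block is opened.

0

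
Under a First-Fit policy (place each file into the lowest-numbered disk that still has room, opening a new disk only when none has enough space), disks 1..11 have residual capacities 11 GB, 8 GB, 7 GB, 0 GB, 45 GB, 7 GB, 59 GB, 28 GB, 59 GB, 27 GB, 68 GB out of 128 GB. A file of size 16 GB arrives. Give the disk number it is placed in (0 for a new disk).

Disks with room: disk 5 (45 GB), disk 7 (59 GB), disk 8 (28 GB), disk 9 (59 GB), disk 10 (27 GB), disk 11 (68 GB).
The first with room is disk 5.

5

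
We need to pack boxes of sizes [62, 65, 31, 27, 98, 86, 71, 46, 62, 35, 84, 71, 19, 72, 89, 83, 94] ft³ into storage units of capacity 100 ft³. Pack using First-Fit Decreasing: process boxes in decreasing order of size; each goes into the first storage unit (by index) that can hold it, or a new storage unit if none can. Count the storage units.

13 storage units

Sorted descending: 98, 94, 89, 86, 84, 83, 72, 71, 71, 65, 62, 62, 46, 35, 31, 27, 19.
98 ft³ → storage unit 1 (remaining 2 ft³)
94 ft³ → storage unit 2 (remaining 6 ft³)
89 ft³ → storage unit 3 (remaining 11 ft³)
86 ft³ → storage unit 4 (remaining 14 ft³)
84 ft³ → storage unit 5 (remaining 16 ft³)
83 ft³ → storage unit 6 (remaining 17 ft³)
72 ft³ → storage unit 7 (remaining 28 ft³)
71 ft³ → storage unit 8 (remaining 29 ft³)
71 ft³ → storage unit 9 (remaining 29 ft³)
65 ft³ → storage unit 10 (remaining 35 ft³)
62 ft³ → storage unit 11 (remaining 38 ft³)
62 ft³ → storage unit 12 (remaining 38 ft³)
46 ft³ → storage unit 13 (remaining 54 ft³)
35 ft³ → storage unit 10 (remaining 0 ft³)
31 ft³ → storage unit 11 (remaining 7 ft³)
27 ft³ → storage unit 7 (remaining 1 ft³)
19 ft³ → storage unit 8 (remaining 10 ft³)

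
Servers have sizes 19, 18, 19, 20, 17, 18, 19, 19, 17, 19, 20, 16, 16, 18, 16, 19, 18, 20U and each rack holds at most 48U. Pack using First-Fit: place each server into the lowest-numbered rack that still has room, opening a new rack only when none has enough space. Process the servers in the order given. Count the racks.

Put 19U in rack 1; 29U remain.
Put 18U in rack 1; 11U remain.
Put 19U in rack 2; 29U remain.
Put 20U in rack 2; 9U remain.
Put 17U in rack 3; 31U remain.
Put 18U in rack 3; 13U remain.
Put 19U in rack 4; 29U remain.
Put 19U in rack 4; 10U remain.
Put 17U in rack 5; 31U remain.
Put 19U in rack 5; 12U remain.
Put 20U in rack 6; 28U remain.
Put 16U in rack 6; 12U remain.
Put 16U in rack 7; 32U remain.
Put 18U in rack 7; 14U remain.
Put 16U in rack 8; 32U remain.
Put 19U in rack 8; 13U remain.
Put 18U in rack 9; 30U remain.
Put 20U in rack 9; 10U remain.

9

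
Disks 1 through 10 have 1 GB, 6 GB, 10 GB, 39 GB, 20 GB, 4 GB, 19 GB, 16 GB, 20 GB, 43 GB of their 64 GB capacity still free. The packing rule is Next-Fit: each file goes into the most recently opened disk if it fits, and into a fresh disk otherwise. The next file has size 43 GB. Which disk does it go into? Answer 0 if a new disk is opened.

Next-Fit only looks at disk 10, which has 43 GB free.
43 GB fits there.

10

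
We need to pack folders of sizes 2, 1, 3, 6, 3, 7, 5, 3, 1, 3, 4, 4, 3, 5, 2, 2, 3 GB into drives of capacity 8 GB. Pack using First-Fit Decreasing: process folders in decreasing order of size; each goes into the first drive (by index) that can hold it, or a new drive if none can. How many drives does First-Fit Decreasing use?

Sorted descending: 7, 6, 5, 5, 4, 4, 3, 3, 3, 3, 3, 3, 2, 2, 2, 1, 1.
drive 1: place 7 GB, 1 GB left
drive 2: place 6 GB, 2 GB left
drive 3: place 5 GB, 3 GB left
drive 4: place 5 GB, 3 GB left
drive 5: place 4 GB, 4 GB left
drive 5: place 4 GB, 0 GB left
drive 3: place 3 GB, 0 GB left
drive 4: place 3 GB, 0 GB left
drive 6: place 3 GB, 5 GB left
drive 6: place 3 GB, 2 GB left
drive 7: place 3 GB, 5 GB left
drive 7: place 3 GB, 2 GB left
drive 2: place 2 GB, 0 GB left
drive 6: place 2 GB, 0 GB left
drive 7: place 2 GB, 0 GB left
drive 1: place 1 GB, 0 GB left
drive 8: place 1 GB, 7 GB left

8 drives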